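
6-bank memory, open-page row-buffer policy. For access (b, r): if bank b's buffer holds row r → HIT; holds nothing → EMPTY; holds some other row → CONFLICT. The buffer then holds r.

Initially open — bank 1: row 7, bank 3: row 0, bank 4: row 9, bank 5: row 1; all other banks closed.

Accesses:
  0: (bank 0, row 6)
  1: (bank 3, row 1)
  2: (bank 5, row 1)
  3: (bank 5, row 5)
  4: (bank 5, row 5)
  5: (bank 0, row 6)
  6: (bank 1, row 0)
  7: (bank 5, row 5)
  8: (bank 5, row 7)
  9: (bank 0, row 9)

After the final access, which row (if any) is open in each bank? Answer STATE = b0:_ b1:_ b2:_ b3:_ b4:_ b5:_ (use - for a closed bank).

STATE = b0:9 b1:0 b2:- b3:1 b4:9 b5:7

step 0: bank0 None->6 [EMPTY]
step 1: bank3 0->1 [CONFLICT]
step 2: bank5 1->1 [HIT]
step 3: bank5 1->5 [CONFLICT]
step 4: bank5 5->5 [HIT]
step 5: bank0 6->6 [HIT]
step 6: bank1 7->0 [CONFLICT]
step 7: bank5 5->5 [HIT]
step 8: bank5 5->7 [CONFLICT]
step 9: bank0 6->9 [CONFLICT]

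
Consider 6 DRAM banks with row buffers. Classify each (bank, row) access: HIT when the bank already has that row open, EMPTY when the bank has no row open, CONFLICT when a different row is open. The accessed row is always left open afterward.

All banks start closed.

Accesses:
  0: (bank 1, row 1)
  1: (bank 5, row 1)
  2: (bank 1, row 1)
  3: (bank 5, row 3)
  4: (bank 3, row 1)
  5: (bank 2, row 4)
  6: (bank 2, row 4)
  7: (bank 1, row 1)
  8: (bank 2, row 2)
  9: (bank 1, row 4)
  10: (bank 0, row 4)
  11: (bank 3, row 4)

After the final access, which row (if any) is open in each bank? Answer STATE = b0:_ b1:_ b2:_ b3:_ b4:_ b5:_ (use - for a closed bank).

  [0] b1 r1: no row ⇒ E
  [1] b5 r1: no row ⇒ E
  [2] b1 r1: had r1 ⇒ H
  [3] b5 r3: had r1 ⇒ C
  [4] b3 r1: no row ⇒ E
  [5] b2 r4: no row ⇒ E
  [6] b2 r4: had r4 ⇒ H
  [7] b1 r1: had r1 ⇒ H
  [8] b2 r2: had r4 ⇒ C
  [9] b1 r4: had r1 ⇒ C
  [10] b0 r4: no row ⇒ E
  [11] b3 r4: had r1 ⇒ C

STATE = b0:4 b1:4 b2:2 b3:4 b4:- b5:3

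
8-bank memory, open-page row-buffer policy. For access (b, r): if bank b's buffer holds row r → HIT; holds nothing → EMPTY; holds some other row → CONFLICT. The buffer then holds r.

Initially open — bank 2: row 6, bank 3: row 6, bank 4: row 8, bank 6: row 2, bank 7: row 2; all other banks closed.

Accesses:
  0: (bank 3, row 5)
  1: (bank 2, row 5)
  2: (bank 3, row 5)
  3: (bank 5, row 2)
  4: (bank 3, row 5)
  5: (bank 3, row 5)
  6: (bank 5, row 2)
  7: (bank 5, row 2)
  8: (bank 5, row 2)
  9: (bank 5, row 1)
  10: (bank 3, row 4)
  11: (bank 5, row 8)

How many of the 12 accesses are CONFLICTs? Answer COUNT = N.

COUNT = 5

#0 (3,5) C  (was 6)
#1 (2,5) C  (was 6)
#2 (3,5) H  (was 5)
#3 (5,2) E
#4 (3,5) H  (was 5)
#5 (3,5) H  (was 5)
#6 (5,2) H  (was 2)
#7 (5,2) H  (was 2)
#8 (5,2) H  (was 2)
#9 (5,1) C  (was 2)
#10 (3,4) C  (was 5)
#11 (5,8) C  (was 1)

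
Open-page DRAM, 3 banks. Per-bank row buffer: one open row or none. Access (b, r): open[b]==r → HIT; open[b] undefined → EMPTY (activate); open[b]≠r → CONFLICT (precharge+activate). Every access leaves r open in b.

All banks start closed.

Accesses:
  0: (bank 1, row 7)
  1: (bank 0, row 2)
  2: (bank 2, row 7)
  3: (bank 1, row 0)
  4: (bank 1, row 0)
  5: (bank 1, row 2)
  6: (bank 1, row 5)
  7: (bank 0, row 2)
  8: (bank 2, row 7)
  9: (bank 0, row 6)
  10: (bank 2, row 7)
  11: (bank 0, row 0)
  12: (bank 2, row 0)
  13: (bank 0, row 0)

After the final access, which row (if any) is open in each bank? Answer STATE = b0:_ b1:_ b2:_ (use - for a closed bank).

STATE = b0:0 b1:5 b2:0

  [0] b1 r7: no row ⇒ E
  [1] b0 r2: no row ⇒ E
  [2] b2 r7: no row ⇒ E
  [3] b1 r0: had r7 ⇒ C
  [4] b1 r0: had r0 ⇒ H
  [5] b1 r2: had r0 ⇒ C
  [6] b1 r5: had r2 ⇒ C
  [7] b0 r2: had r2 ⇒ H
  [8] b2 r7: had r7 ⇒ H
  [9] b0 r6: had r2 ⇒ C
  [10] b2 r7: had r7 ⇒ H
  [11] b0 r0: had r6 ⇒ C
  [12] b2 r0: had r7 ⇒ C
  [13] b0 r0: had r0 ⇒ H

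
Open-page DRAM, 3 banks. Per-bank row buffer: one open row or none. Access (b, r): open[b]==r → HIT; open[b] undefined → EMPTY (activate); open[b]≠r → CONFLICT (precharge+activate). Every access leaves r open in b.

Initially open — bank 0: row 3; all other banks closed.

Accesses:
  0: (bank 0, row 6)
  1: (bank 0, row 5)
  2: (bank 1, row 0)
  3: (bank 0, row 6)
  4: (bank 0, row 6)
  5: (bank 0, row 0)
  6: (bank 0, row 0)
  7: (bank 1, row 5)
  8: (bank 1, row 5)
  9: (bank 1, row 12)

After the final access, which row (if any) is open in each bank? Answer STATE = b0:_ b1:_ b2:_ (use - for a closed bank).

STATE = b0:0 b1:12 b2:-

0: bank 0 row 6 — prev 3 → CONFLICT
1: bank 0 row 5 — prev 6 → CONFLICT
2: bank 1 row 0 — prev None → EMPTY
3: bank 0 row 6 — prev 5 → CONFLICT
4: bank 0 row 6 — prev 6 → HIT
5: bank 0 row 0 — prev 6 → CONFLICT
6: bank 0 row 0 — prev 0 → HIT
7: bank 1 row 5 — prev 0 → CONFLICT
8: bank 1 row 5 — prev 5 → HIT
9: bank 1 row 12 — prev 5 → CONFLICT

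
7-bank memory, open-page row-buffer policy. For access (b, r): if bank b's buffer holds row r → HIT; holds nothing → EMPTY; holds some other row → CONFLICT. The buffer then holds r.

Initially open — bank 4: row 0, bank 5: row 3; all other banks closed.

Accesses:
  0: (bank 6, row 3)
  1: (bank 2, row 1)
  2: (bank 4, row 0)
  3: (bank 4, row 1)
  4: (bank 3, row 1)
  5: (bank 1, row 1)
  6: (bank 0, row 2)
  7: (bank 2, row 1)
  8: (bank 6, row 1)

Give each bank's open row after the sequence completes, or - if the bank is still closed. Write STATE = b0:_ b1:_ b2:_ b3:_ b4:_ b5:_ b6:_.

STATE = b0:2 b1:1 b2:1 b3:1 b4:1 b5:3 b6:1

0: bank 6 row 3 — prev None → EMPTY
1: bank 2 row 1 — prev None → EMPTY
2: bank 4 row 0 — prev 0 → HIT
3: bank 4 row 1 — prev 0 → CONFLICT
4: bank 3 row 1 — prev None → EMPTY
5: bank 1 row 1 — prev None → EMPTY
6: bank 0 row 2 — prev None → EMPTY
7: bank 2 row 1 — prev 1 → HIT
8: bank 6 row 1 — prev 3 → CONFLICT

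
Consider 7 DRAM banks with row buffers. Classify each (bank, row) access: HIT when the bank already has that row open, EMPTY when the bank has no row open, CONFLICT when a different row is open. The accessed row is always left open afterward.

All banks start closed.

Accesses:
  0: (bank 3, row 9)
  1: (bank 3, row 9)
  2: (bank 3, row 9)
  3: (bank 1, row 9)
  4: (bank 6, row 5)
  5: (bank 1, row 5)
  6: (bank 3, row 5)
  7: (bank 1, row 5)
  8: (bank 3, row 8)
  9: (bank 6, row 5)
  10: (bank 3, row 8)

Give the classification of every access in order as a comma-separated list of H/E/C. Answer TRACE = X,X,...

TRACE = E,H,H,E,E,C,C,H,C,H,H

  [0] b3 r9: no row ⇒ E
  [1] b3 r9: had r9 ⇒ H
  [2] b3 r9: had r9 ⇒ H
  [3] b1 r9: no row ⇒ E
  [4] b6 r5: no row ⇒ E
  [5] b1 r5: had r9 ⇒ C
  [6] b3 r5: had r9 ⇒ C
  [7] b1 r5: had r5 ⇒ H
  [8] b3 r8: had r5 ⇒ C
  [9] b6 r5: had r5 ⇒ H
  [10] b3 r8: had r8 ⇒ H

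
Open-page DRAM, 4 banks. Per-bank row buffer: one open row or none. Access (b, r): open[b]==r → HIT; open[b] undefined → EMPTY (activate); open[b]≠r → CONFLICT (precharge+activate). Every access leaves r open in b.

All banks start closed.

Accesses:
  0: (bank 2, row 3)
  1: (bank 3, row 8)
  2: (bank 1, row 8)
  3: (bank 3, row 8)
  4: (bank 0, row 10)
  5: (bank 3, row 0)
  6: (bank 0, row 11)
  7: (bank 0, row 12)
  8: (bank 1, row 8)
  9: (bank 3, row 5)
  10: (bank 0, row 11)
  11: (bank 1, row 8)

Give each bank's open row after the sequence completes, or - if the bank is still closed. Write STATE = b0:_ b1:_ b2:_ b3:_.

step 0: bank2 None->3 [EMPTY]
step 1: bank3 None->8 [EMPTY]
step 2: bank1 None->8 [EMPTY]
step 3: bank3 8->8 [HIT]
step 4: bank0 None->10 [EMPTY]
step 5: bank3 8->0 [CONFLICT]
step 6: bank0 10->11 [CONFLICT]
step 7: bank0 11->12 [CONFLICT]
step 8: bank1 8->8 [HIT]
step 9: bank3 0->5 [CONFLICT]
step 10: bank0 12->11 [CONFLICT]
step 11: bank1 8->8 [HIT]

STATE = b0:11 b1:8 b2:3 b3:5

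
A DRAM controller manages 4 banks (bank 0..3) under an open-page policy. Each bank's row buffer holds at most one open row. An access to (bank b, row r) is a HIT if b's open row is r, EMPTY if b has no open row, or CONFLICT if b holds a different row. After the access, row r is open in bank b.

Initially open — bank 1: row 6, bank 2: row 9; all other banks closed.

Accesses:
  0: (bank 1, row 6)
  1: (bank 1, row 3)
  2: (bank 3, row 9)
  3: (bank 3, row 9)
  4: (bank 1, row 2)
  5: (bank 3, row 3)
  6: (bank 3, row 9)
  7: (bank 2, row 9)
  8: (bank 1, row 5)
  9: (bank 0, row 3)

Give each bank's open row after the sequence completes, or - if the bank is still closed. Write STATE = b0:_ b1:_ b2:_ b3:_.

STATE = b0:3 b1:5 b2:9 b3:9

0: bank 1 row 6 — prev 6 → HIT
1: bank 1 row 3 — prev 6 → CONFLICT
2: bank 3 row 9 — prev None → EMPTY
3: bank 3 row 9 — prev 9 → HIT
4: bank 1 row 2 — prev 3 → CONFLICT
5: bank 3 row 3 — prev 9 → CONFLICT
6: bank 3 row 9 — prev 3 → CONFLICT
7: bank 2 row 9 — prev 9 → HIT
8: bank 1 row 5 — prev 2 → CONFLICT
9: bank 0 row 3 — prev None → EMPTY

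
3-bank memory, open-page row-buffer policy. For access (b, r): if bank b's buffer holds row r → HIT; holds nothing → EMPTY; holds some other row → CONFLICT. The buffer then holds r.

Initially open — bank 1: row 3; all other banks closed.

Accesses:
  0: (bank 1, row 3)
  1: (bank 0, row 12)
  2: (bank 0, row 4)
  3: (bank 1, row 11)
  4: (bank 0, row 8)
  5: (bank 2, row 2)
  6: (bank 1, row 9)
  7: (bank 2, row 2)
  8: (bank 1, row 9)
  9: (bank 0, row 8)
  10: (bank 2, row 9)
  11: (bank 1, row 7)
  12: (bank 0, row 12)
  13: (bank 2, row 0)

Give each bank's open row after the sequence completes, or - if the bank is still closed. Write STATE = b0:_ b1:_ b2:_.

step 0: bank1 3->3 [HIT]
step 1: bank0 None->12 [EMPTY]
step 2: bank0 12->4 [CONFLICT]
step 3: bank1 3->11 [CONFLICT]
step 4: bank0 4->8 [CONFLICT]
step 5: bank2 None->2 [EMPTY]
step 6: bank1 11->9 [CONFLICT]
step 7: bank2 2->2 [HIT]
step 8: bank1 9->9 [HIT]
step 9: bank0 8->8 [HIT]
step 10: bank2 2->9 [CONFLICT]
step 11: bank1 9->7 [CONFLICT]
step 12: bank0 8->12 [CONFLICT]
step 13: bank2 9->0 [CONFLICT]

STATE = b0:12 b1:7 b2:0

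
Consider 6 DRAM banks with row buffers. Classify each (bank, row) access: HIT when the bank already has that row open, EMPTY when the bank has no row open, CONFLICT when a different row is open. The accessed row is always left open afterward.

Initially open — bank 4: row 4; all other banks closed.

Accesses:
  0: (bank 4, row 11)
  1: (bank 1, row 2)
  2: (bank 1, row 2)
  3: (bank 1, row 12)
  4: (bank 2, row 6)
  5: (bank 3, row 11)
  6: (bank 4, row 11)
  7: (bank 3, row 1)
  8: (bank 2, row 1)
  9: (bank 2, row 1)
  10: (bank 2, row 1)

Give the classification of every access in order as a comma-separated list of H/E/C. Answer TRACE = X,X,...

step 0: bank4 4->11 [CONFLICT]
step 1: bank1 None->2 [EMPTY]
step 2: bank1 2->2 [HIT]
step 3: bank1 2->12 [CONFLICT]
step 4: bank2 None->6 [EMPTY]
step 5: bank3 None->11 [EMPTY]
step 6: bank4 11->11 [HIT]
step 7: bank3 11->1 [CONFLICT]
step 8: bank2 6->1 [CONFLICT]
step 9: bank2 1->1 [HIT]
step 10: bank2 1->1 [HIT]

TRACE = C,E,H,C,E,E,H,C,C,H,H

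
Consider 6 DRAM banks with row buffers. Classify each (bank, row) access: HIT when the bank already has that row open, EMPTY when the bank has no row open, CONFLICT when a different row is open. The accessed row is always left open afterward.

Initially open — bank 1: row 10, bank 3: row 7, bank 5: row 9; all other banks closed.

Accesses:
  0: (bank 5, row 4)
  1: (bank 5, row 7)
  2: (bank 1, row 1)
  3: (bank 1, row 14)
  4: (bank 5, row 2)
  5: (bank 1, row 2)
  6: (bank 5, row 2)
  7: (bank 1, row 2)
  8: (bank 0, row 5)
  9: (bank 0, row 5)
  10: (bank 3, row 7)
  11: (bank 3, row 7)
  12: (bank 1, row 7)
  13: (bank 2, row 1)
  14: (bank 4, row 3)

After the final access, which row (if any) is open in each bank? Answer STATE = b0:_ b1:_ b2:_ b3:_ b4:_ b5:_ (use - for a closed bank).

STATE = b0:5 b1:7 b2:1 b3:7 b4:3 b5:2

0: bank 5 row 4 — prev 9 → CONFLICT
1: bank 5 row 7 — prev 4 → CONFLICT
2: bank 1 row 1 — prev 10 → CONFLICT
3: bank 1 row 14 — prev 1 → CONFLICT
4: bank 5 row 2 — prev 7 → CONFLICT
5: bank 1 row 2 — prev 14 → CONFLICT
6: bank 5 row 2 — prev 2 → HIT
7: bank 1 row 2 — prev 2 → HIT
8: bank 0 row 5 — prev None → EMPTY
9: bank 0 row 5 — prev 5 → HIT
10: bank 3 row 7 — prev 7 → HIT
11: bank 3 row 7 — prev 7 → HIT
12: bank 1 row 7 — prev 2 → CONFLICT
13: bank 2 row 1 — prev None → EMPTY
14: bank 4 row 3 — prev None → EMPTY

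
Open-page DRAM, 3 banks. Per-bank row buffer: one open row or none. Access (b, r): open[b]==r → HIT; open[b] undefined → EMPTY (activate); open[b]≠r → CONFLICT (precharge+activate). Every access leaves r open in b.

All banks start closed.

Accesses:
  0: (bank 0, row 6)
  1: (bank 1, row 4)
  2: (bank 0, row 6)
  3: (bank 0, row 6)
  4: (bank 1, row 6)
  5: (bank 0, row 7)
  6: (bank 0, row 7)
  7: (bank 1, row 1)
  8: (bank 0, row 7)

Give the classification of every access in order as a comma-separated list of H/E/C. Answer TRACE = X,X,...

#0 (0,6) E
#1 (1,4) E
#2 (0,6) H  (was 6)
#3 (0,6) H  (was 6)
#4 (1,6) C  (was 4)
#5 (0,7) C  (was 6)
#6 (0,7) H  (was 7)
#7 (1,1) C  (was 6)
#8 (0,7) H  (was 7)

TRACE = E,E,H,H,C,C,H,C,H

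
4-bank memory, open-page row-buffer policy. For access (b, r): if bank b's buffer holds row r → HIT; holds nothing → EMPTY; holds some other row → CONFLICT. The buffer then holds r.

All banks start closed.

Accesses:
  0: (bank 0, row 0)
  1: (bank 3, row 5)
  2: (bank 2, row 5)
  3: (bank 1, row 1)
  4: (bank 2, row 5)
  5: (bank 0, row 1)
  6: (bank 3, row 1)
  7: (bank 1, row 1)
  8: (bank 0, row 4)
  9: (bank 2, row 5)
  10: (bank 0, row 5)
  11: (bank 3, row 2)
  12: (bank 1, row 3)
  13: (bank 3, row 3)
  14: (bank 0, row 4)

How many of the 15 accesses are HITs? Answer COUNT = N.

COUNT = 3

#0 (0,0) E
#1 (3,5) E
#2 (2,5) E
#3 (1,1) E
#4 (2,5) H  (was 5)
#5 (0,1) C  (was 0)
#6 (3,1) C  (was 5)
#7 (1,1) H  (was 1)
#8 (0,4) C  (was 1)
#9 (2,5) H  (was 5)
#10 (0,5) C  (was 4)
#11 (3,2) C  (was 1)
#12 (1,3) C  (was 1)
#13 (3,3) C  (was 2)
#14 (0,4) C  (was 5)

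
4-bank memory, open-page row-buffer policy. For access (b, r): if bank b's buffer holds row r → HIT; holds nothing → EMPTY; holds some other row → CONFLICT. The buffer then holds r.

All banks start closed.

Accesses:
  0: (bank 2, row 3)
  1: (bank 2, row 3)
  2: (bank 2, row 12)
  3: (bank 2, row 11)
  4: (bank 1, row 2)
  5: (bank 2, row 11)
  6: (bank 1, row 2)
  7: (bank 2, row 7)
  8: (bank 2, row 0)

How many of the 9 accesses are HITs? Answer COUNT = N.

#0 (2,3) E
#1 (2,3) H  (was 3)
#2 (2,12) C  (was 3)
#3 (2,11) C  (was 12)
#4 (1,2) E
#5 (2,11) H  (was 11)
#6 (1,2) H  (was 2)
#7 (2,7) C  (was 11)
#8 (2,0) C  (was 7)

COUNT = 3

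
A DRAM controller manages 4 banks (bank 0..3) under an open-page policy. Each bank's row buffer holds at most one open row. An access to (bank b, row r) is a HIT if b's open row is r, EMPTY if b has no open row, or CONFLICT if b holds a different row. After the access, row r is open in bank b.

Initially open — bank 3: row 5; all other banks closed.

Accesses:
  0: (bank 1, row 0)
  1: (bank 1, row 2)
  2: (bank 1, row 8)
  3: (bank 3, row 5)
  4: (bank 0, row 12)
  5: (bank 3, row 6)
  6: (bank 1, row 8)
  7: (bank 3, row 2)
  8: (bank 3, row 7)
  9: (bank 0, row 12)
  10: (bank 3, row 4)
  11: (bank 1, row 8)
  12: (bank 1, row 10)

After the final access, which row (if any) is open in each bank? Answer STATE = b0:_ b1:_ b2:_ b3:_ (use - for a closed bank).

step 0: bank1 None->0 [EMPTY]
step 1: bank1 0->2 [CONFLICT]
step 2: bank1 2->8 [CONFLICT]
step 3: bank3 5->5 [HIT]
step 4: bank0 None->12 [EMPTY]
step 5: bank3 5->6 [CONFLICT]
step 6: bank1 8->8 [HIT]
step 7: bank3 6->2 [CONFLICT]
step 8: bank3 2->7 [CONFLICT]
step 9: bank0 12->12 [HIT]
step 10: bank3 7->4 [CONFLICT]
step 11: bank1 8->8 [HIT]
step 12: bank1 8->10 [CONFLICT]

STATE = b0:12 b1:10 b2:- b3:4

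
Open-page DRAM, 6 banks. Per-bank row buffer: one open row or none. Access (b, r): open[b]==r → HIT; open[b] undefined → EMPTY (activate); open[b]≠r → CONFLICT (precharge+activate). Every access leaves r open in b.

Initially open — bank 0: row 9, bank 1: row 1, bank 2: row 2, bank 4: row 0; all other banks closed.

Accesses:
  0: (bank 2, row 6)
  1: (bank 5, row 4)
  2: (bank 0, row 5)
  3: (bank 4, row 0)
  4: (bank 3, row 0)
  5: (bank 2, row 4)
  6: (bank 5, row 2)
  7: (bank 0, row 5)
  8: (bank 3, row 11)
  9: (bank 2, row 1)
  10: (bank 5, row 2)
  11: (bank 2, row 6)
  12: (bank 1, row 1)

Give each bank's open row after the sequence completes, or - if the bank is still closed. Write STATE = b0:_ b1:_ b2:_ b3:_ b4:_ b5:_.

step 0: bank2 2->6 [CONFLICT]
step 1: bank5 None->4 [EMPTY]
step 2: bank0 9->5 [CONFLICT]
step 3: bank4 0->0 [HIT]
step 4: bank3 None->0 [EMPTY]
step 5: bank2 6->4 [CONFLICT]
step 6: bank5 4->2 [CONFLICT]
step 7: bank0 5->5 [HIT]
step 8: bank3 0->11 [CONFLICT]
step 9: bank2 4->1 [CONFLICT]
step 10: bank5 2->2 [HIT]
step 11: bank2 1->6 [CONFLICT]
step 12: bank1 1->1 [HIT]

STATE = b0:5 b1:1 b2:6 b3:11 b4:0 b5:2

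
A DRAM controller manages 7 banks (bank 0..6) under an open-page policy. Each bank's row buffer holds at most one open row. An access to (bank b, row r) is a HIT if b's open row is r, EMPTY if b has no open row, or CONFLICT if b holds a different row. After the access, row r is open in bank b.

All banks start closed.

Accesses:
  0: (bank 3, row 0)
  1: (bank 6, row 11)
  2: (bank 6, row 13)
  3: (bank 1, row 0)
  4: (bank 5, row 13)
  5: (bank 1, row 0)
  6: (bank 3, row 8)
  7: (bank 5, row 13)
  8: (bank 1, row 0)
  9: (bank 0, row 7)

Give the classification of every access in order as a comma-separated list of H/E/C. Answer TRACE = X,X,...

TRACE = E,E,C,E,E,H,C,H,H,E

0: bank 3 row 0 — prev None → EMPTY
1: bank 6 row 11 — prev None → EMPTY
2: bank 6 row 13 — prev 11 → CONFLICT
3: bank 1 row 0 — prev None → EMPTY
4: bank 5 row 13 — prev None → EMPTY
5: bank 1 row 0 — prev 0 → HIT
6: bank 3 row 8 — prev 0 → CONFLICT
7: bank 5 row 13 — prev 13 → HIT
8: bank 1 row 0 — prev 0 → HIT
9: bank 0 row 7 — prev None → EMPTY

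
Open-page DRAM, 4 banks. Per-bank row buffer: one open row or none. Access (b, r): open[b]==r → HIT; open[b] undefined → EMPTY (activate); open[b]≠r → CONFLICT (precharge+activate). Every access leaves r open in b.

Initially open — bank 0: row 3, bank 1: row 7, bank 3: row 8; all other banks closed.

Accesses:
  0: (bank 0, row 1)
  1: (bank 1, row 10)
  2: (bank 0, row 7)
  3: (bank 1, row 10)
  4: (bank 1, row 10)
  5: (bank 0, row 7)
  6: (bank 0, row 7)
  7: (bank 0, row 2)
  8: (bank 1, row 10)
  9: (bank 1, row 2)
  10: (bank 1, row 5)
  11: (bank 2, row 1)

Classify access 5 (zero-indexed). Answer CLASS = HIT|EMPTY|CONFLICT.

  [0] b0 r1: had r3 ⇒ C
  [1] b1 r10: had r7 ⇒ C
  [2] b0 r7: had r1 ⇒ C
  [3] b1 r10: had r10 ⇒ H
  [4] b1 r10: had r10 ⇒ H
  [5] b0 r7: had r7 ⇒ H
  [6] b0 r7: had r7 ⇒ H
  [7] b0 r2: had r7 ⇒ C
  [8] b1 r10: had r10 ⇒ H
  [9] b1 r2: had r10 ⇒ C
  [10] b1 r5: had r2 ⇒ C
  [11] b2 r1: no row ⇒ E

CLASS = HIT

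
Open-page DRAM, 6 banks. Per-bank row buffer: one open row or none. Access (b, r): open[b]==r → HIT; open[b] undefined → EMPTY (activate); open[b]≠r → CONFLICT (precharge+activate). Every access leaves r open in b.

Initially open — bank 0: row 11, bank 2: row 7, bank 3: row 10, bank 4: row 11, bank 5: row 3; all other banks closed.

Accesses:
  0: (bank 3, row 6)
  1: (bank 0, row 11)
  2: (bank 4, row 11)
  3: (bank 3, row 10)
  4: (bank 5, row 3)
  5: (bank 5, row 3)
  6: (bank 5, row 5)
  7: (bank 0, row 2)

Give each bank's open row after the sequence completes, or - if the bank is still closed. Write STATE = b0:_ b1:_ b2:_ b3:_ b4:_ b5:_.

STATE = b0:2 b1:- b2:7 b3:10 b4:11 b5:5

0: bank 3 row 6 — prev 10 → CONFLICT
1: bank 0 row 11 — prev 11 → HIT
2: bank 4 row 11 — prev 11 → HIT
3: bank 3 row 10 — prev 6 → CONFLICT
4: bank 5 row 3 — prev 3 → HIT
5: bank 5 row 3 — prev 3 → HIT
6: bank 5 row 5 — prev 3 → CONFLICT
7: bank 0 row 2 — prev 11 → CONFLICT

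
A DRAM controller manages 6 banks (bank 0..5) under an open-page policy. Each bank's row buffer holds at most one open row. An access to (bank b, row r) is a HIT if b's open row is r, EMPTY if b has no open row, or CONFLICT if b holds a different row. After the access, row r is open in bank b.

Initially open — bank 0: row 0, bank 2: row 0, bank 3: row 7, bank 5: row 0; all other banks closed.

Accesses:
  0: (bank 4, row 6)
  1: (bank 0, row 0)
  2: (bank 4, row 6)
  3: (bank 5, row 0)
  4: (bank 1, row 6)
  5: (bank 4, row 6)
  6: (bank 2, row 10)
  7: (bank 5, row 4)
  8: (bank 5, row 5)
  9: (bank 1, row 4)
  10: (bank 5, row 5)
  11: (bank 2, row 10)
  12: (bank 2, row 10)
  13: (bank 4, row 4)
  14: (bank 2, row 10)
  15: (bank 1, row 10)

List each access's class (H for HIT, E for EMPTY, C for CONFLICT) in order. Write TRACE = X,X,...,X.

0: bank 4 row 6 — prev None → EMPTY
1: bank 0 row 0 — prev 0 → HIT
2: bank 4 row 6 — prev 6 → HIT
3: bank 5 row 0 — prev 0 → HIT
4: bank 1 row 6 — prev None → EMPTY
5: bank 4 row 6 — prev 6 → HIT
6: bank 2 row 10 — prev 0 → CONFLICT
7: bank 5 row 4 — prev 0 → CONFLICT
8: bank 5 row 5 — prev 4 → CONFLICT
9: bank 1 row 4 — prev 6 → CONFLICT
10: bank 5 row 5 — prev 5 → HIT
11: bank 2 row 10 — prev 10 → HIT
12: bank 2 row 10 — prev 10 → HIT
13: bank 4 row 4 — prev 6 → CONFLICT
14: bank 2 row 10 — prev 10 → HIT
15: bank 1 row 10 — prev 4 → CONFLICT

TRACE = E,H,H,H,E,H,C,C,C,C,H,H,H,C,H,C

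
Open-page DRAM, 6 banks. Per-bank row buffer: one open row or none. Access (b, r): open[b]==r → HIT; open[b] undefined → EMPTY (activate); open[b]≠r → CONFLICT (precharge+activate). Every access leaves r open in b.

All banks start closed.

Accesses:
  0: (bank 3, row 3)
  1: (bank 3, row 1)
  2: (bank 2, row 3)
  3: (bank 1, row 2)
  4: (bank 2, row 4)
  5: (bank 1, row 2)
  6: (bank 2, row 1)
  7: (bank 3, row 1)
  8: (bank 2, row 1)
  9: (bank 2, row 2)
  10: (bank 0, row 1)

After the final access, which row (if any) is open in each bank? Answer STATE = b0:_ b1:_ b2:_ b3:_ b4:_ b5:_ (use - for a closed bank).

  [0] b3 r3: no row ⇒ E
  [1] b3 r1: had r3 ⇒ C
  [2] b2 r3: no row ⇒ E
  [3] b1 r2: no row ⇒ E
  [4] b2 r4: had r3 ⇒ C
  [5] b1 r2: had r2 ⇒ H
  [6] b2 r1: had r4 ⇒ C
  [7] b3 r1: had r1 ⇒ H
  [8] b2 r1: had r1 ⇒ H
  [9] b2 r2: had r1 ⇒ C
  [10] b0 r1: no row ⇒ E

STATE = b0:1 b1:2 b2:2 b3:1 b4:- b5:-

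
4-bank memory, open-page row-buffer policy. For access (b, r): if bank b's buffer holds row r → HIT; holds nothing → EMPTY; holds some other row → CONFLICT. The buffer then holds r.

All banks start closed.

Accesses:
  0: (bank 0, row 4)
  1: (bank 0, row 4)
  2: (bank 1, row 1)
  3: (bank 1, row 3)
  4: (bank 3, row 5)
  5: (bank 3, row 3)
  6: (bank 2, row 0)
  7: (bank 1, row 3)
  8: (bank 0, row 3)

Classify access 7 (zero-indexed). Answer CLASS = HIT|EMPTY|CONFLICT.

  [0] b0 r4: no row ⇒ E
  [1] b0 r4: had r4 ⇒ H
  [2] b1 r1: no row ⇒ E
  [3] b1 r3: had r1 ⇒ C
  [4] b3 r5: no row ⇒ E
  [5] b3 r3: had r5 ⇒ C
  [6] b2 r0: no row ⇒ E
  [7] b1 r3: had r3 ⇒ H
  [8] b0 r3: had r4 ⇒ C

CLASS = HIT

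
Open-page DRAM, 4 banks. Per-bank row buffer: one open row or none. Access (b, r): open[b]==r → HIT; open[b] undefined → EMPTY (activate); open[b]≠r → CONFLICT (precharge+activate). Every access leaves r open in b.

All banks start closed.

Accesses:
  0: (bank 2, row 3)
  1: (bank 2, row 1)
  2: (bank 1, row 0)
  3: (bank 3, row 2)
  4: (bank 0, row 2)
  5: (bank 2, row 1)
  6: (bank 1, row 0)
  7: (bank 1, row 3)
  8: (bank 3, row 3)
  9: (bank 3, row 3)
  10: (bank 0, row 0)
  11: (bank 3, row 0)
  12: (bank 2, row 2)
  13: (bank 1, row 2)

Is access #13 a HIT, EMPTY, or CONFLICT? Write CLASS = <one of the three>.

CLASS = CONFLICT

0: bank 2 row 3 — prev None → EMPTY
1: bank 2 row 1 — prev 3 → CONFLICT
2: bank 1 row 0 — prev None → EMPTY
3: bank 3 row 2 — prev None → EMPTY
4: bank 0 row 2 — prev None → EMPTY
5: bank 2 row 1 — prev 1 → HIT
6: bank 1 row 0 — prev 0 → HIT
7: bank 1 row 3 — prev 0 → CONFLICT
8: bank 3 row 3 — prev 2 → CONFLICT
9: bank 3 row 3 — prev 3 → HIT
10: bank 0 row 0 — prev 2 → CONFLICT
11: bank 3 row 0 — prev 3 → CONFLICT
12: bank 2 row 2 — prev 1 → CONFLICT
13: bank 1 row 2 — prev 3 → CONFLICT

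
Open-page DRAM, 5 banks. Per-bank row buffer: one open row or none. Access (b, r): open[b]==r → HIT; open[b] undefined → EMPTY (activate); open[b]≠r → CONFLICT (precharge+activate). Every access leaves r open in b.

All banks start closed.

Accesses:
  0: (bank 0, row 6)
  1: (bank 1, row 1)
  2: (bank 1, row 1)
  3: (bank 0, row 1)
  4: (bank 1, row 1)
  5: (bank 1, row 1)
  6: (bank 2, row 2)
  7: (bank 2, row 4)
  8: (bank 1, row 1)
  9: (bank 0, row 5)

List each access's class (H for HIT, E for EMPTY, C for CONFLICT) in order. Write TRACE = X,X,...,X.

0: bank 0 row 6 — prev None → EMPTY
1: bank 1 row 1 — prev None → EMPTY
2: bank 1 row 1 — prev 1 → HIT
3: bank 0 row 1 — prev 6 → CONFLICT
4: bank 1 row 1 — prev 1 → HIT
5: bank 1 row 1 — prev 1 → HIT
6: bank 2 row 2 — prev None → EMPTY
7: bank 2 row 4 — prev 2 → CONFLICT
8: bank 1 row 1 — prev 1 → HIT
9: bank 0 row 5 — prev 1 → CONFLICT

TRACE = E,E,H,C,H,H,E,C,H,C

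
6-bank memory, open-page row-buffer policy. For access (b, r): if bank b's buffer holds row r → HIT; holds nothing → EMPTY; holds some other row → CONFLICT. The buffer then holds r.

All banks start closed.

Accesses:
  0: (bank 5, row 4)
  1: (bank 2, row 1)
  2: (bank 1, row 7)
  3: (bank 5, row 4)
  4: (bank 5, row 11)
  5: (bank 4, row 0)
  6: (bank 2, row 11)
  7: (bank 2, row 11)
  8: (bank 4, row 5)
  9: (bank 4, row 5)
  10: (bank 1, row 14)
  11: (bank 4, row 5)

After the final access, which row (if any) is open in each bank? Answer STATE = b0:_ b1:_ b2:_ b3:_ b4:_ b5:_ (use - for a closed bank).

STATE = b0:- b1:14 b2:11 b3:- b4:5 b5:11

  [0] b5 r4: no row ⇒ E
  [1] b2 r1: no row ⇒ E
  [2] b1 r7: no row ⇒ E
  [3] b5 r4: had r4 ⇒ H
  [4] b5 r11: had r4 ⇒ C
  [5] b4 r0: no row ⇒ E
  [6] b2 r11: had r1 ⇒ C
  [7] b2 r11: had r11 ⇒ H
  [8] b4 r5: had r0 ⇒ C
  [9] b4 r5: had r5 ⇒ H
  [10] b1 r14: had r7 ⇒ C
  [11] b4 r5: had r5 ⇒ H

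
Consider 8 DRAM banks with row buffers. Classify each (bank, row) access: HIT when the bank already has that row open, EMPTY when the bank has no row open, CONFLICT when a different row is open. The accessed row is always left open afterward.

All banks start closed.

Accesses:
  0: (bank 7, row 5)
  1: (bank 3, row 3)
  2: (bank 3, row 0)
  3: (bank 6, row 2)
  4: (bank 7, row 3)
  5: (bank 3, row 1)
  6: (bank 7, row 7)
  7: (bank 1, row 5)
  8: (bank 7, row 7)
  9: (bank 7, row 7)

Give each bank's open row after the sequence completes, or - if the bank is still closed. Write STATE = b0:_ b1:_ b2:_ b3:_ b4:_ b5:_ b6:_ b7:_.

STATE = b0:- b1:5 b2:- b3:1 b4:- b5:- b6:2 b7:7

step 0: bank7 None->5 [EMPTY]
step 1: bank3 None->3 [EMPTY]
step 2: bank3 3->0 [CONFLICT]
step 3: bank6 None->2 [EMPTY]
step 4: bank7 5->3 [CONFLICT]
step 5: bank3 0->1 [CONFLICT]
step 6: bank7 3->7 [CONFLICT]
step 7: bank1 None->5 [EMPTY]
step 8: bank7 7->7 [HIT]
step 9: bank7 7->7 [HIT]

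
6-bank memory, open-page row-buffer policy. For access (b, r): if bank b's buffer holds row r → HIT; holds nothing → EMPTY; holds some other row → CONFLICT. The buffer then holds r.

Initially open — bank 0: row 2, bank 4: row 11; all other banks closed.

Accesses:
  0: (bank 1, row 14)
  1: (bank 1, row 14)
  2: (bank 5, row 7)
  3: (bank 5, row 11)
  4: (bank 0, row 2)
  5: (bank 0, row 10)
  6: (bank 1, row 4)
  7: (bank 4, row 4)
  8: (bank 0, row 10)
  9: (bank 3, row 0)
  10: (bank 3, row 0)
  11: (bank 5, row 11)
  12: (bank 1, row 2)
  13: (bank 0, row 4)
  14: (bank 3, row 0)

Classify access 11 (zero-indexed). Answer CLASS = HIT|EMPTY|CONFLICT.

CLASS = HIT

step 0: bank1 None->14 [EMPTY]
step 1: bank1 14->14 [HIT]
step 2: bank5 None->7 [EMPTY]
step 3: bank5 7->11 [CONFLICT]
step 4: bank0 2->2 [HIT]
step 5: bank0 2->10 [CONFLICT]
step 6: bank1 14->4 [CONFLICT]
step 7: bank4 11->4 [CONFLICT]
step 8: bank0 10->10 [HIT]
step 9: bank3 None->0 [EMPTY]
step 10: bank3 0->0 [HIT]
step 11: bank5 11->11 [HIT]
step 12: bank1 4->2 [CONFLICT]
step 13: bank0 10->4 [CONFLICT]
step 14: bank3 0->0 [HIT]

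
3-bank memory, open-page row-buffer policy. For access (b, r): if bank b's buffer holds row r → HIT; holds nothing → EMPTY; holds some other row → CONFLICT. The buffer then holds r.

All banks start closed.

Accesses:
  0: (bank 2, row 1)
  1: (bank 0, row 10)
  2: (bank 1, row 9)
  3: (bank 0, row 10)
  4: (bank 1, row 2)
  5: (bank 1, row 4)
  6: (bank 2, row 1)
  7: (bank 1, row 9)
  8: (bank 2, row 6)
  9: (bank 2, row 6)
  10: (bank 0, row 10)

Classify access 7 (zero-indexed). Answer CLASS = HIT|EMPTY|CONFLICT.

step 0: bank2 None->1 [EMPTY]
step 1: bank0 None->10 [EMPTY]
step 2: bank1 None->9 [EMPTY]
step 3: bank0 10->10 [HIT]
step 4: bank1 9->2 [CONFLICT]
step 5: bank1 2->4 [CONFLICT]
step 6: bank2 1->1 [HIT]
step 7: bank1 4->9 [CONFLICT]
step 8: bank2 1->6 [CONFLICT]
step 9: bank2 6->6 [HIT]
step 10: bank0 10->10 [HIT]

CLASS = CONFLICT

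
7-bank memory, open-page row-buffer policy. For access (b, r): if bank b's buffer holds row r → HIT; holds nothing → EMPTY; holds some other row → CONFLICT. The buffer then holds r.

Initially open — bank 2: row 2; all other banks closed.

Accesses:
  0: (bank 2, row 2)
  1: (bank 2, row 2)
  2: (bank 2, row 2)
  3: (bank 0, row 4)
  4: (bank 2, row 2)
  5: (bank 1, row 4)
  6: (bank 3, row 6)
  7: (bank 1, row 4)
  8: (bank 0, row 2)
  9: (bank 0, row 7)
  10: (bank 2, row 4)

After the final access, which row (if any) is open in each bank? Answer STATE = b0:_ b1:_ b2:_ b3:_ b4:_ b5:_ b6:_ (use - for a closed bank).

0: bank 2 row 2 — prev 2 → HIT
1: bank 2 row 2 — prev 2 → HIT
2: bank 2 row 2 — prev 2 → HIT
3: bank 0 row 4 — prev None → EMPTY
4: bank 2 row 2 — prev 2 → HIT
5: bank 1 row 4 — prev None → EMPTY
6: bank 3 row 6 — prev None → EMPTY
7: bank 1 row 4 — prev 4 → HIT
8: bank 0 row 2 — prev 4 → CONFLICT
9: bank 0 row 7 — prev 2 → CONFLICT
10: bank 2 row 4 — prev 2 → CONFLICT

STATE = b0:7 b1:4 b2:4 b3:6 b4:- b5:- b6:-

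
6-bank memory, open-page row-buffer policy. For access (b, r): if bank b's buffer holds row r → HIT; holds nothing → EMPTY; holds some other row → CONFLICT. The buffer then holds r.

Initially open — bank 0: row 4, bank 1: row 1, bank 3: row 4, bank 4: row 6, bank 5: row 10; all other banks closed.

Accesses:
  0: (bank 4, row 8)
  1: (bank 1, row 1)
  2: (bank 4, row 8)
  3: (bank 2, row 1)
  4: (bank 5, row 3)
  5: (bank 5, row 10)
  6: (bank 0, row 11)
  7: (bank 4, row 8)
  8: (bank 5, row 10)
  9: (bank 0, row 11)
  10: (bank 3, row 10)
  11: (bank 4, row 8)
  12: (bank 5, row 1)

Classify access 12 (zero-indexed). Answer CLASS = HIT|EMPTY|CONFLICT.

CLASS = CONFLICT

#0 (4,8) C  (was 6)
#1 (1,1) H  (was 1)
#2 (4,8) H  (was 8)
#3 (2,1) E
#4 (5,3) C  (was 10)
#5 (5,10) C  (was 3)
#6 (0,11) C  (was 4)
#7 (4,8) H  (was 8)
#8 (5,10) H  (was 10)
#9 (0,11) H  (was 11)
#10 (3,10) C  (was 4)
#11 (4,8) H  (was 8)
#12 (5,1) C  (was 10)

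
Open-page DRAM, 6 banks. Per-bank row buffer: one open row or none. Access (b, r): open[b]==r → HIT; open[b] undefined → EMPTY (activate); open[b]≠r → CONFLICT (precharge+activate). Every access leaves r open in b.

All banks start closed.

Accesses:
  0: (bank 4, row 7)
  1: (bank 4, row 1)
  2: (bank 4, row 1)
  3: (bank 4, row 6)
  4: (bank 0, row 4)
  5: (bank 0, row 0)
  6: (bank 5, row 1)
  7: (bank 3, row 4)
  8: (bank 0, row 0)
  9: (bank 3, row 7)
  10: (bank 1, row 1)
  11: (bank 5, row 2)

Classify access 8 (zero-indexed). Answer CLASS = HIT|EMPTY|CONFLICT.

CLASS = HIT

  [0] b4 r7: no row ⇒ E
  [1] b4 r1: had r7 ⇒ C
  [2] b4 r1: had r1 ⇒ H
  [3] b4 r6: had r1 ⇒ C
  [4] b0 r4: no row ⇒ E
  [5] b0 r0: had r4 ⇒ C
  [6] b5 r1: no row ⇒ E
  [7] b3 r4: no row ⇒ E
  [8] b0 r0: had r0 ⇒ H
  [9] b3 r7: had r4 ⇒ C
  [10] b1 r1: no row ⇒ E
  [11] b5 r2: had r1 ⇒ C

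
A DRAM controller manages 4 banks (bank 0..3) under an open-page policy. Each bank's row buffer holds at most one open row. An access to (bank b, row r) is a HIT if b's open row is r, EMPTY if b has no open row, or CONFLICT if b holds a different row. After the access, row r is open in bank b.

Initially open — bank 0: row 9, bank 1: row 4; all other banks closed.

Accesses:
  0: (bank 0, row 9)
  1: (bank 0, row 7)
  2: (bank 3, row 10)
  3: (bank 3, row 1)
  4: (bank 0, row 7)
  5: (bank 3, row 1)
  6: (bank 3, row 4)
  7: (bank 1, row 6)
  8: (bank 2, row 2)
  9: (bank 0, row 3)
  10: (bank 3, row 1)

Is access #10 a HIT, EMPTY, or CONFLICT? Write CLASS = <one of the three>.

0: bank 0 row 9 — prev 9 → HIT
1: bank 0 row 7 — prev 9 → CONFLICT
2: bank 3 row 10 — prev None → EMPTY
3: bank 3 row 1 — prev 10 → CONFLICT
4: bank 0 row 7 — prev 7 → HIT
5: bank 3 row 1 — prev 1 → HIT
6: bank 3 row 4 — prev 1 → CONFLICT
7: bank 1 row 6 — prev 4 → CONFLICT
8: bank 2 row 2 — prev None → EMPTY
9: bank 0 row 3 — prev 7 → CONFLICT
10: bank 3 row 1 — prev 4 → CONFLICT

CLASS = CONFLICT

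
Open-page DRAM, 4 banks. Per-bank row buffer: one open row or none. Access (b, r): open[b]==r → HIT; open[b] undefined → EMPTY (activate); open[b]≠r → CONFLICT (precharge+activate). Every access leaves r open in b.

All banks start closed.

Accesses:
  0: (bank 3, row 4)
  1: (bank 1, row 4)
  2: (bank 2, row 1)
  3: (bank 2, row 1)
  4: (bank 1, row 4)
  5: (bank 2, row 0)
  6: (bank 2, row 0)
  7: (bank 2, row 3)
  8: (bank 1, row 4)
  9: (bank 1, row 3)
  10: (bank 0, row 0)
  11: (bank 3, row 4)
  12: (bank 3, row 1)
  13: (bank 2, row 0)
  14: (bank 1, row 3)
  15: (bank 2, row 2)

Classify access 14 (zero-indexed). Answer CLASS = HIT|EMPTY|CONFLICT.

0: bank 3 row 4 — prev None → EMPTY
1: bank 1 row 4 — prev None → EMPTY
2: bank 2 row 1 — prev None → EMPTY
3: bank 2 row 1 — prev 1 → HIT
4: bank 1 row 4 — prev 4 → HIT
5: bank 2 row 0 — prev 1 → CONFLICT
6: bank 2 row 0 — prev 0 → HIT
7: bank 2 row 3 — prev 0 → CONFLICT
8: bank 1 row 4 — prev 4 → HIT
9: bank 1 row 3 — prev 4 → CONFLICT
10: bank 0 row 0 — prev None → EMPTY
11: bank 3 row 4 — prev 4 → HIT
12: bank 3 row 1 — prev 4 → CONFLICT
13: bank 2 row 0 — prev 3 → CONFLICT
14: bank 1 row 3 — prev 3 → HIT
15: bank 2 row 2 — prev 0 → CONFLICT

CLASS = HIT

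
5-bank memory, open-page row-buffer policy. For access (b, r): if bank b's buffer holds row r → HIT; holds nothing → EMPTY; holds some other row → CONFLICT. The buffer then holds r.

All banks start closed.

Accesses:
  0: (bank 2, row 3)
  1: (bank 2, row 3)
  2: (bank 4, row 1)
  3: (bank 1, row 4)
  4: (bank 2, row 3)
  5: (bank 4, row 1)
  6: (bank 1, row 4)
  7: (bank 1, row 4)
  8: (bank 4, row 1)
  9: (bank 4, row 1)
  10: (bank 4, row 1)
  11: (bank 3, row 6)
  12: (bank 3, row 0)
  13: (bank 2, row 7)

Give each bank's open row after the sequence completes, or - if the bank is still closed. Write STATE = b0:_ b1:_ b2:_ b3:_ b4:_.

STATE = b0:- b1:4 b2:7 b3:0 b4:1

0: bank 2 row 3 — prev None → EMPTY
1: bank 2 row 3 — prev 3 → HIT
2: bank 4 row 1 — prev None → EMPTY
3: bank 1 row 4 — prev None → EMPTY
4: bank 2 row 3 — prev 3 → HIT
5: bank 4 row 1 — prev 1 → HIT
6: bank 1 row 4 — prev 4 → HIT
7: bank 1 row 4 — prev 4 → HIT
8: bank 4 row 1 — prev 1 → HIT
9: bank 4 row 1 — prev 1 → HIT
10: bank 4 row 1 — prev 1 → HIT
11: bank 3 row 6 — prev None → EMPTY
12: bank 3 row 0 — prev 6 → CONFLICT
13: bank 2 row 7 — prev 3 → CONFLICT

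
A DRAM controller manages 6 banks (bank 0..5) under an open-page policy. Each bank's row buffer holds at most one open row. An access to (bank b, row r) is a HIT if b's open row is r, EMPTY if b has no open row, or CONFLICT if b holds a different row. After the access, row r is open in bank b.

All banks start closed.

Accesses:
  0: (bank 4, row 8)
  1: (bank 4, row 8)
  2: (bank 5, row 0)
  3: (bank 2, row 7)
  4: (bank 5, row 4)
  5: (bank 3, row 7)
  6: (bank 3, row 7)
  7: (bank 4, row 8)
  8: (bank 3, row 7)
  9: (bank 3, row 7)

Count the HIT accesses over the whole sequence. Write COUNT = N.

#0 (4,8) E
#1 (4,8) H  (was 8)
#2 (5,0) E
#3 (2,7) E
#4 (5,4) C  (was 0)
#5 (3,7) E
#6 (3,7) H  (was 7)
#7 (4,8) H  (was 8)
#8 (3,7) H  (was 7)
#9 (3,7) H  (was 7)

COUNT = 5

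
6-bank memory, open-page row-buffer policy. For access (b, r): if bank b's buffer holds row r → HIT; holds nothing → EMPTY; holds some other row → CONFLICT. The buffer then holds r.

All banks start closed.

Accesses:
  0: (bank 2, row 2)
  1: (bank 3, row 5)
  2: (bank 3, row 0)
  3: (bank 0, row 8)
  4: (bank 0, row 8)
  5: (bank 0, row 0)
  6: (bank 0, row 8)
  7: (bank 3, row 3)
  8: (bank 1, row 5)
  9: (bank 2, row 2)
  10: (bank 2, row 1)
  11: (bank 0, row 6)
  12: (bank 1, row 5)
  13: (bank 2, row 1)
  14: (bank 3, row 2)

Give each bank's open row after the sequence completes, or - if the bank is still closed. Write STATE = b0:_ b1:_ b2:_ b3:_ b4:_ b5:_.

0: bank 2 row 2 — prev None → EMPTY
1: bank 3 row 5 — prev None → EMPTY
2: bank 3 row 0 — prev 5 → CONFLICT
3: bank 0 row 8 — prev None → EMPTY
4: bank 0 row 8 — prev 8 → HIT
5: bank 0 row 0 — prev 8 → CONFLICT
6: bank 0 row 8 — prev 0 → CONFLICT
7: bank 3 row 3 — prev 0 → CONFLICT
8: bank 1 row 5 — prev None → EMPTY
9: bank 2 row 2 — prev 2 → HIT
10: bank 2 row 1 — prev 2 → CONFLICT
11: bank 0 row 6 — prev 8 → CONFLICT
12: bank 1 row 5 — prev 5 → HIT
13: bank 2 row 1 — prev 1 → HIT
14: bank 3 row 2 — prev 3 → CONFLICT

STATE = b0:6 b1:5 b2:1 b3:2 b4:- b5:-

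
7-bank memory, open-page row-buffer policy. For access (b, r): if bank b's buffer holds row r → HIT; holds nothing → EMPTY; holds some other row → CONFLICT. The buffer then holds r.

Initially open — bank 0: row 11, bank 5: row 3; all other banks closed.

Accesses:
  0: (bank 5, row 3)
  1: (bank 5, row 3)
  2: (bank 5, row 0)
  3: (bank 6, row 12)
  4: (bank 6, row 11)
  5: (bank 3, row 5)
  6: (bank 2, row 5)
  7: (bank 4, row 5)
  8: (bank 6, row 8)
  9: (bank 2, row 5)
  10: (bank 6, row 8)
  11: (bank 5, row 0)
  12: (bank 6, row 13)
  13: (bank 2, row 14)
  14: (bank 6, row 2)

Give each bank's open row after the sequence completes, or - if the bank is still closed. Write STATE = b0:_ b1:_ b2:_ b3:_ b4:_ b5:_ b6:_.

STATE = b0:11 b1:- b2:14 b3:5 b4:5 b5:0 b6:2

  [0] b5 r3: had r3 ⇒ H
  [1] b5 r3: had r3 ⇒ H
  [2] b5 r0: had r3 ⇒ C
  [3] b6 r12: no row ⇒ E
  [4] b6 r11: had r12 ⇒ C
  [5] b3 r5: no row ⇒ E
  [6] b2 r5: no row ⇒ E
  [7] b4 r5: no row ⇒ E
  [8] b6 r8: had r11 ⇒ C
  [9] b2 r5: had r5 ⇒ H
  [10] b6 r8: had r8 ⇒ H
  [11] b5 r0: had r0 ⇒ H
  [12] b6 r13: had r8 ⇒ C
  [13] b2 r14: had r5 ⇒ C
  [14] b6 r2: had r13 ⇒ C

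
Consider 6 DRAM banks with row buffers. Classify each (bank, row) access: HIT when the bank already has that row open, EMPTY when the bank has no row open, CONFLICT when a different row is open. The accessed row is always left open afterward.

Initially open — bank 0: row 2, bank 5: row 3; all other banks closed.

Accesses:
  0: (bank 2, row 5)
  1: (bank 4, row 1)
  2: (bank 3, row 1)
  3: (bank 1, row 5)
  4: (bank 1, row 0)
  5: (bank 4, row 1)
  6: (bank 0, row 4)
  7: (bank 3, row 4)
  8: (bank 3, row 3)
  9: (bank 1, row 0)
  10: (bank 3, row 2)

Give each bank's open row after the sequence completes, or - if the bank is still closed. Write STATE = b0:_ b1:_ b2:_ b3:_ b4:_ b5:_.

STATE = b0:4 b1:0 b2:5 b3:2 b4:1 b5:3

#0 (2,5) E
#1 (4,1) E
#2 (3,1) E
#3 (1,5) E
#4 (1,0) C  (was 5)
#5 (4,1) H  (was 1)
#6 (0,4) C  (was 2)
#7 (3,4) C  (was 1)
#8 (3,3) C  (was 4)
#9 (1,0) H  (was 0)
#10 (3,2) C  (was 3)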